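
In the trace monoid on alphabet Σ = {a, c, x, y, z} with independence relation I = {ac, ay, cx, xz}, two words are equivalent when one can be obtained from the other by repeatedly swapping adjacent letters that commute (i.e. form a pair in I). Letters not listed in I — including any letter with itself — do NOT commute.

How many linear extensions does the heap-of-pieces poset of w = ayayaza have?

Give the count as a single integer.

10

#0=a has no predecessor
#1=y has no predecessor
#2=a depends on [0:a]
#3=y depends on [1:y]
#4=a depends on [2:a]
#5=z depends on [3:y, 4:a]
#6=a depends on [5:z]
sources: [0:a, 1:y]
N(rest) = Σ N(rest − s) over sources s of rest; N(one piece) = 1:
  size 1 → [6]=1
  size 2 → [5,6]=1
  size 3 → [3,5,6]=1  [4,5,6]=1
  size 4 → [1,3,5,6]=1  [2,4,5,6]=1  [3,4,5,6]=2
  size 5 → [0,2,4,5,6]=1  [1,3,4,5,6]=3  [2,3,4,5,6]=3
  first=0(a) contributes 6
  first=1(y) contributes 4
|[w]| = 10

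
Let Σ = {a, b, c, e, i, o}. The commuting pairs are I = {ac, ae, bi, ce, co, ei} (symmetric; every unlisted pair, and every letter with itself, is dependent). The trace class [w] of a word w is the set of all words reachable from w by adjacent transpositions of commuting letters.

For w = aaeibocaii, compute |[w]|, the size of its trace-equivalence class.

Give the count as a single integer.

#0=a has no predecessor
#1=a depends on [0:a]
#2=e has no predecessor
#3=i depends on [1:a]
#4=b depends on [1:a, 2:e]
#5=o depends on [3:i, 4:b]
#6=c depends on [3:i, 4:b]
#7=a depends on [5:o]
#8=i depends on [6:c, 7:a]
#9=i depends on [8:i]
sources: [0:a, 2:e]
N(rest) = Σ N(rest − s) over sources s of rest; N(one piece) = 1:
  size 1 → [9]=1
  size 2 → [8,9]=1
  size 3 → [6,8,9]=1  [7,8,9]=1
  size 4 → [5,7,8,9]=1  [6,7,8,9]=2
  size 5 → [5,6,7,8,9]=3
  size 6 → [3,5,6,7,8,9]=3  [4,5,6,7,8,9]=3
  size 7 → [2,4,5,6,7,8,9]=3  [3,4,5,6,7,8,9]=6
  size 8 → [1,3,4,5,6,7,8,9]=6  [2,3,4,5,6,7,8,9]=9
  first=0(a) contributes 15
  first=2(e) contributes 6
|[w]| = 21

21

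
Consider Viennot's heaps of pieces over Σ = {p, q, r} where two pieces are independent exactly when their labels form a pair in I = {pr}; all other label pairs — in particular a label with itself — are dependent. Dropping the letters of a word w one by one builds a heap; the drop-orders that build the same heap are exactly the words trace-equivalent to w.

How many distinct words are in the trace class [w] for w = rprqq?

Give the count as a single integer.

drop 0:r onto floor
drop 1:p onto floor
drop 2:r onto {0:r}
drop 3:q onto {1:p, 2:r}
drop 4:q onto {3:q}
ground layer = {0:r, 1:p}
drop-orders for the pieces not yet dropped (sum over which currently-grounded one goes next):
  1 to go: {4} 1
  2 to go: {3,4} 1
  3 to go: {1,3,4} 1  {2,3,4} 1
  if 0:r drops first: 2 orders
  if 1:p drops first: 1 orders
heap linearizations: 3

3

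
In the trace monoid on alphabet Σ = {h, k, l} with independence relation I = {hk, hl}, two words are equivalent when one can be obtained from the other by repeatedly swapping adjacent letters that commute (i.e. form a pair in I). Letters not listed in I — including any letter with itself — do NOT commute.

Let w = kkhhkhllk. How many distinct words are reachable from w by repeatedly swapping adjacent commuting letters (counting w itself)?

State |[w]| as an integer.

0(k) covers ∅
1(k) covers 0:k
2(h) covers ∅
3(h) covers 2:h
4(k) covers 1:k
5(h) covers 3:h
6(l) covers 4:k
7(l) covers 6:l
8(k) covers 7:l
floor of heap: 0:k, 2:h
completions by unplaced set U, small U first (add the entries for U minus each lowest piece of U):
  |U|=1: {5}:1  {8}:1
  |U|=2: {3,5}:1  {5,8}:2  {7,8}:1
  |U|=3: {2,3,5}:1  {3,5,8}:3  {5,7,8}:3  {6,7,8}:1
  |U|=4: {2,3,5,8}:4  {3,5,7,8}:6  {4,6,7,8}:1  {5,6,7,8}:4
  |U|=5: {1,4,6,7,8}:1  {2,3,5,7,8}:10  {3,5,6,7,8}:10  {4,5,6,7,8}:5
  |U|=6: {0,1,4,6,7,8}:1  {1,4,5,6,7,8}:6  {2,3,5,6,7,8}:20  {3,4,5,6,7,8}:15
  |U|=7: {0,1,4,5,6,7,8}:7  {1,3,4,5,6,7,8}:21  {2,3,4,5,6,7,8}:35
  start at 0(k): 56
  start at 2(h): 28
sum over floor = 84

84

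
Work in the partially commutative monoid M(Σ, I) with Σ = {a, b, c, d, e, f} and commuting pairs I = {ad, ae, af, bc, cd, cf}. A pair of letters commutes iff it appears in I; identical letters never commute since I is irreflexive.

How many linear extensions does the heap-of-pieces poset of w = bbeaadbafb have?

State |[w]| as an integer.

piece 0:b — minimal
piece 1:b rests on {0:b}
piece 2:e rests on {1:b}
piece 3:a rests on {1:b}
piece 4:a rests on {3:a}
piece 5:d rests on {2:e}
piece 6:b rests on {4:a, 5:d}
piece 7:a rests on {6:b}
piece 8:f rests on {6:b}
piece 9:b rests on {7:a, 8:f}
minimal pieces: {0:b}
ways to finish when only these pieces remain (= sum over removing one remaining piece with nothing left below it):
  1 left: {9}→1
  2 left: {7,9}→1  {8,9}→1
  3 left: {7,8,9}→2
  4 left: {6,7,8,9}→2
  5 left: {4,6,7,8,9}→2  {5,6,7,8,9}→2
  6 left: {2,5,6,7,8,9}→2  {3,4,6,7,8,9}→2  {4,5,6,7,8,9}→4
  7 left: {2,4,5,6,7,8,9}→6  {3,4,5,6,7,8,9}→6
  8 left: {2,3,4,5,6,7,8,9}→12
  placing 0:b first → 12 extensions

12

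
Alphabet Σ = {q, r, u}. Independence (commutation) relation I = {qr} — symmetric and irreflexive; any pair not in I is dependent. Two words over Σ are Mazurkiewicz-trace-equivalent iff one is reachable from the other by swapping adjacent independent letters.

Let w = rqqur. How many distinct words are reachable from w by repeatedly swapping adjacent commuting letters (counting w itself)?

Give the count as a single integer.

3

#0=r has no predecessor
#1=q has no predecessor
#2=q depends on [1:q]
#3=u depends on [0:r, 2:q]
#4=r depends on [3:u]
sources: [0:r, 1:q]
N(rest) = Σ N(rest − s) over sources s of rest; N(one piece) = 1:
  size 1 → [4]=1
  size 2 → [3,4]=1
  size 3 → [0,3,4]=1  [2,3,4]=1
  first=0(r) contributes 1
  first=1(q) contributes 2
|[w]| = 3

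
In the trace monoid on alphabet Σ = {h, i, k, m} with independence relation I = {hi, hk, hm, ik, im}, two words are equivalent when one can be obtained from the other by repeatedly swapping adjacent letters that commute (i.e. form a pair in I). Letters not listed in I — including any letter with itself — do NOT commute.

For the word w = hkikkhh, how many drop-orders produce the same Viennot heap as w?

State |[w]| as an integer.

0(h) covers ∅
1(k) covers ∅
2(i) covers ∅
3(k) covers 1:k
4(k) covers 3:k
5(h) covers 0:h
6(h) covers 5:h
floor of heap: 0:h, 1:k, 2:i
completions by unplaced set U, small U first (add the entries for U minus each lowest piece of U):
  |U|=1: {2}:1  {4}:1  {6}:1
  |U|=2: {2,4}:2  {2,6}:2  {3,4}:1  {4,6}:2  {5,6}:1
  |U|=3: {0,5,6}:1  {1,3,4}:1  {2,3,4}:3  {2,4,6}:6  {2,5,6}:3  {3,4,6}:3  {4,5,6}:3
  |U|=4: {0,2,5,6}:4  {0,4,5,6}:4  {1,2,3,4}:4  {1,3,4,6}:4  {2,3,4,6}:12  {2,4,5,6}:12  {3,4,5,6}:6
  |U|=5: {0,2,4,5,6}:20  {0,3,4,5,6}:10  {1,2,3,4,6}:20  {1,3,4,5,6}:10  {2,3,4,5,6}:30
  start at 0(h): 60
  start at 1(k): 60
  start at 2(i): 20
sum over floor = 140

140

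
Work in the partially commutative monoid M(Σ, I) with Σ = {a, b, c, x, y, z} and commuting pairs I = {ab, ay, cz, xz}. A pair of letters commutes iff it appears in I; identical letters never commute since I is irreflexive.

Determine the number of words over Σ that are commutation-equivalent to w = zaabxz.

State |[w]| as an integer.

6

piece 0:z — minimal
piece 1:a rests on {0:z}
piece 2:a rests on {1:a}
piece 3:b rests on {0:z}
piece 4:x rests on {2:a, 3:b}
piece 5:z rests on {2:a, 3:b}
minimal pieces: {0:z}
ways to finish when only these pieces remain (= sum over removing one remaining piece with nothing left below it):
  1 left: {4}→1  {5}→1
  2 left: {4,5}→2
  3 left: {2,4,5}→2  {3,4,5}→2
  4 left: {1,2,4,5}→2  {2,3,4,5}→4
  placing 0:z first → 6 extensions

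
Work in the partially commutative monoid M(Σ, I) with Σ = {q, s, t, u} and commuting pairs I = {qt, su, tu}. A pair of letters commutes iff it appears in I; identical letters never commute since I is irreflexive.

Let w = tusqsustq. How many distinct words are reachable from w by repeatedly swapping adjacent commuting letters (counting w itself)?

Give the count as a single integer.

21

drop 0:t onto floor
drop 1:u onto floor
drop 2:s onto {0:t}
drop 3:q onto {1:u, 2:s}
drop 4:s onto {3:q}
drop 5:u onto {3:q}
drop 6:s onto {4:s}
drop 7:t onto {6:s}
drop 8:q onto {5:u, 6:s}
ground layer = {0:t, 1:u}
drop-orders for the pieces not yet dropped (sum over which currently-grounded one goes next):
  1 to go: {7} 1  {8} 1
  2 to go: {5,8} 1  {7,8} 2
  3 to go: {5,7,8} 3  {6,7,8} 2
  4 to go: {4,6,7,8} 2  {5,6,7,8} 5
  5 to go: {4,5,6,7,8} 7
  6 to go: {3,4,5,6,7,8} 7
  7 to go: {1,3,4,5,6,7,8} 7  {2,3,4,5,6,7,8} 7
  if 0:t drops first: 14 orders
  if 1:u drops first: 7 orders
heap linearizations: 21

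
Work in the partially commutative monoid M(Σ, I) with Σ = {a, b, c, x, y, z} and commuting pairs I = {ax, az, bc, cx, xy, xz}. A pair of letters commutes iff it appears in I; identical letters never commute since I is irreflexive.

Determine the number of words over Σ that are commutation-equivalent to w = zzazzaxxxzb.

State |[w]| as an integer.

piece 0:z — minimal
piece 1:z rests on {0:z}
piece 2:a — minimal
piece 3:z rests on {1:z}
piece 4:z rests on {3:z}
piece 5:a rests on {2:a}
piece 6:x — minimal
piece 7:x rests on {6:x}
piece 8:x rests on {7:x}
piece 9:z rests on {4:z}
piece 10:b rests on {5:a, 8:x, 9:z}
minimal pieces: {0:z, 2:a, 6:x}
ways to finish when only these pieces remain (= sum over removing one remaining piece with nothing left below it):
  1 left: {10}→1
  2 left: {5,10}→1  {8,10}→1  {9,10}→1
  3 left: {2,5,10}→1  {4,9,10}→1  {5,8,10}→2  {5,9,10}→2  {7,8,10}→1  {8,9,10}→2
  4 left: {2,5,8,10}→3  {2,5,9,10}→3  {3,4,9,10}→1  {4,5,9,10}→3  {4,8,9,10}→3  {5,7,8,10}→3  {5,8,9,10}→6  {6,7,8,10}→1  {7,8,9,10}→3
  5 left: {1,3,4,9,10}→1  {2,4,5,9,10}→6  {2,5,7,8,10}→6  {2,5,8,9,10}→12  {3,4,5,9,10}→4  {3,4,8,9,10}→4  {4,5,8,9,10}→12  {4,7,8,9,10}→6  {5,6,7,8,10}→4  {5,7,8,9,10}→12  {6,7,8,9,10}→4
  6 left: {0,1,3,4,9,10}→1  {1,3,4,5,9,10}→5  {1,3,4,8,9,10}→5  {2,3,4,5,9,10}→10  {2,4,5,8,9,10}→30  {2,5,6,7,8,10}→10  {2,5,7,8,9,10}→30  {3,4,5,8,9,10}→20  {3,4,7,8,9,10}→10  {4,5,7,8,9,10}→30  {4,6,7,8,9,10}→10  {5,6,7,8,9,10}→20
  7 left: {0,1,3,4,5,9,10}→6  {0,1,3,4,8,9,10}→6  {1,2,3,4,5,9,10}→15  {1,3,4,5,8,9,10}→30  {1,3,4,7,8,9,10}→15  {2,3,4,5,8,9,10}→60  {2,4,5,7,8,9,10}→90  {2,5,6,7,8,9,10}→60  {3,4,5,7,8,9,10}→60  {3,4,6,7,8,9,10}→20  {4,5,6,7,8,9,10}→60
  8 left: {0,1,2,3,4,5,9,10}→21  {0,1,3,4,5,8,9,10}→42  {0,1,3,4,7,8,9,10}→21  {1,2,3,4,5,8,9,10}→105  {1,3,4,5,7,8,9,10}→105  {1,3,4,6,7,8,9,10}→35  {2,3,4,5,7,8,9,10}→210  {2,4,5,6,7,8,9,10}→210  {3,4,5,6,7,8,9,10}→140
  9 left: {0,1,2,3,4,5,8,9,10}→168  {0,1,3,4,5,7,8,9,10}→168  {0,1,3,4,6,7,8,9,10}→56  {1,2,3,4,5,7,8,9,10}→420  {1,3,4,5,6,7,8,9,10}→280  {2,3,4,5,6,7,8,9,10}→560
  placing 0:z first → 1260 extensions
  placing 2:a first → 504 extensions
  placing 6:x first → 756 extensions
total linear extensions = 2520

2520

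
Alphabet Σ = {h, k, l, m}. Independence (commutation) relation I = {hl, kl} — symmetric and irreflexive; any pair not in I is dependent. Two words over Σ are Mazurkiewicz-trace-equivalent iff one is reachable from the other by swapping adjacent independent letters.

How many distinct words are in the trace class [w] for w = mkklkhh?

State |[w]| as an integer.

drop 0:m onto floor
drop 1:k onto {0:m}
drop 2:k onto {1:k}
drop 3:l onto {0:m}
drop 4:k onto {2:k}
drop 5:h onto {4:k}
drop 6:h onto {5:h}
ground layer = {0:m}
drop-orders for the pieces not yet dropped (sum over which currently-grounded one goes next):
  1 to go: {3} 1  {6} 1
  2 to go: {3,6} 2  {5,6} 1
  3 to go: {3,5,6} 3  {4,5,6} 1
  4 to go: {2,4,5,6} 1  {3,4,5,6} 4
  5 to go: {1,2,4,5,6} 1  {2,3,4,5,6} 5
  if 0:m drops first: 6 orders

6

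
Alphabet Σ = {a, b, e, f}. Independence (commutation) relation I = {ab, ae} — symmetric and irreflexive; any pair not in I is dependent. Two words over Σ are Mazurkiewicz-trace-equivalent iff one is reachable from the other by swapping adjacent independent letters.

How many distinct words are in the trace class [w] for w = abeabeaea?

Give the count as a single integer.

126

0(a) covers ∅
1(b) covers ∅
2(e) covers 1:b
3(a) covers 0:a
4(b) covers 2:e
5(e) covers 4:b
6(a) covers 3:a
7(e) covers 5:e
8(a) covers 6:a
floor of heap: 0:a, 1:b
completions by unplaced set U, small U first (add the entries for U minus each lowest piece of U):
  |U|=1: {7}:1  {8}:1
  |U|=2: {5,7}:1  {6,8}:1  {7,8}:2
  |U|=3: {3,6,8}:1  {4,5,7}:1  {5,7,8}:3  {6,7,8}:3
  |U|=4: {0,3,6,8}:1  {2,4,5,7}:1  {3,6,7,8}:4  {4,5,7,8}:4  {5,6,7,8}:6
  |U|=5: {0,3,6,7,8}:5  {1,2,4,5,7}:1  {2,4,5,7,8}:5  {3,5,6,7,8}:10  {4,5,6,7,8}:10
  |U|=6: {0,3,5,6,7,8}:15  {1,2,4,5,7,8}:6  {2,4,5,6,7,8}:15  {3,4,5,6,7,8}:20
  |U|=7: {0,3,4,5,6,7,8}:35  {1,2,4,5,6,7,8}:21  {2,3,4,5,6,7,8}:35
  start at 0(a): 56
  start at 1(b): 70
sum over floor = 126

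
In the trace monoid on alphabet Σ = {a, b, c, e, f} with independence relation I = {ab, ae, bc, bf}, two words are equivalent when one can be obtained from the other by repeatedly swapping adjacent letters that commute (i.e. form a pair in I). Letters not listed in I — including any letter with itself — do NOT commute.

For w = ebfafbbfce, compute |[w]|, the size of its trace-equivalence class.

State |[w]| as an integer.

56

#0=e has no predecessor
#1=b depends on [0:e]
#2=f depends on [0:e]
#3=a depends on [2:f]
#4=f depends on [3:a]
#5=b depends on [1:b]
#6=b depends on [5:b]
#7=f depends on [4:f]
#8=c depends on [7:f]
#9=e depends on [6:b, 8:c]
sources: [0:e]
N(rest) = Σ N(rest − s) over sources s of rest; N(one piece) = 1:
  size 1 → [9]=1
  size 2 → [6,9]=1  [8,9]=1
  size 3 → [5,6,9]=1  [6,8,9]=2  [7,8,9]=1
  size 4 → [1,5,6,9]=1  [4,7,8,9]=1  [5,6,8,9]=3  [6,7,8,9]=3
  size 5 → [1,5,6,8,9]=4  [3,4,7,8,9]=1  [4,6,7,8,9]=4  [5,6,7,8,9]=6
  size 6 → [1,5,6,7,8,9]=10  [2,3,4,7,8,9]=1  [3,4,6,7,8,9]=5  [4,5,6,7,8,9]=10
  size 7 → [1,4,5,6,7,8,9]=20  [2,3,4,6,7,8,9]=6  [3,4,5,6,7,8,9]=15
  size 8 → [1,3,4,5,6,7,8,9]=35  [2,3,4,5,6,7,8,9]=21
  first=0(e) contributes 56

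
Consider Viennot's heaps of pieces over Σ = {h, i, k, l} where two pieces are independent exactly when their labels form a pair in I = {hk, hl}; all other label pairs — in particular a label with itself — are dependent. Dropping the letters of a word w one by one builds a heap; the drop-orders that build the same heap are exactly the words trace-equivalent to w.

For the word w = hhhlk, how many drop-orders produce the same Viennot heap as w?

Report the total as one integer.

0(h) covers ∅
1(h) covers 0:h
2(h) covers 1:h
3(l) covers ∅
4(k) covers 3:l
floor of heap: 0:h, 3:l
completions by unplaced set U, small U first (add the entries for U minus each lowest piece of U):
  |U|=1: {2}:1  {4}:1
  |U|=2: {1,2}:1  {2,4}:2  {3,4}:1
  |U|=3: {0,1,2}:1  {1,2,4}:3  {2,3,4}:3
  start at 0(h): 6
  start at 3(l): 4
sum over floor = 10

10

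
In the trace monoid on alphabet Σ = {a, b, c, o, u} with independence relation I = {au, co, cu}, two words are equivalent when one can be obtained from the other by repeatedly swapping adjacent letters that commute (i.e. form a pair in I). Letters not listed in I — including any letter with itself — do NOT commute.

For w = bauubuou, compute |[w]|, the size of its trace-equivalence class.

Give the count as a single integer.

3

piece 0:b — minimal
piece 1:a rests on {0:b}
piece 2:u rests on {0:b}
piece 3:u rests on {2:u}
piece 4:b rests on {1:a, 3:u}
piece 5:u rests on {4:b}
piece 6:o rests on {5:u}
piece 7:u rests on {6:o}
minimal pieces: {0:b}
ways to finish when only these pieces remain (= sum over removing one remaining piece with nothing left below it):
  1 left: {7}→1
  2 left: {6,7}→1
  3 left: {5,6,7}→1
  4 left: {4,5,6,7}→1
  5 left: {1,4,5,6,7}→1  {3,4,5,6,7}→1
  6 left: {1,3,4,5,6,7}→2  {2,3,4,5,6,7}→1
  placing 0:b first → 3 extensions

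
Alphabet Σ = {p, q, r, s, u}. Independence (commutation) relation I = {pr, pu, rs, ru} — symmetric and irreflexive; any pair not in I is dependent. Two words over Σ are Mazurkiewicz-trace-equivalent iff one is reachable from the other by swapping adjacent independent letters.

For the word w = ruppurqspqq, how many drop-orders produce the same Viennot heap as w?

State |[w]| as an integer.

90

0(r) covers ∅
1(u) covers ∅
2(p) covers ∅
3(p) covers 2:p
4(u) covers 1:u
5(r) covers 0:r
6(q) covers 3:p, 4:u, 5:r
7(s) covers 6:q
8(p) covers 7:s
9(q) covers 8:p
10(q) covers 9:q
floor of heap: 0:r, 1:u, 2:p
completions by unplaced set U, small U first (add the entries for U minus each lowest piece of U):
  |U|=1: {10}:1
  |U|=2: {9,10}:1
  |U|=3: {8,9,10}:1
  |U|=4: {7,8,9,10}:1
  |U|=5: {6,7,8,9,10}:1
  |U|=6: {3,6,7,8,9,10}:1  {4,6,7,8,9,10}:1  {5,6,7,8,9,10}:1
  |U|=7: {0,5,6,7,8,9,10}:1  {1,4,6,7,8,9,10}:1  {2,3,6,7,8,9,10}:1  {3,4,6,7,8,9,10}:2  {3,5,6,7,8,9,10}:2  {4,5,6,7,8,9,10}:2
  |U|=8: {0,3,5,6,7,8,9,10}:3  {0,4,5,6,7,8,9,10}:3  {1,3,4,6,7,8,9,10}:3  {1,4,5,6,7,8,9,10}:3  {2,3,4,6,7,8,9,10}:3  {2,3,5,6,7,8,9,10}:3  {3,4,5,6,7,8,9,10}:6
  |U|=9: {0,1,4,5,6,7,8,9,10}:6  {0,2,3,5,6,7,8,9,10}:6  {0,3,4,5,6,7,8,9,10}:12  {1,2,3,4,6,7,8,9,10}:6  {1,3,4,5,6,7,8,9,10}:12  {2,3,4,5,6,7,8,9,10}:12
  start at 0(r): 30
  start at 1(u): 30
  start at 2(p): 30
sum over floor = 90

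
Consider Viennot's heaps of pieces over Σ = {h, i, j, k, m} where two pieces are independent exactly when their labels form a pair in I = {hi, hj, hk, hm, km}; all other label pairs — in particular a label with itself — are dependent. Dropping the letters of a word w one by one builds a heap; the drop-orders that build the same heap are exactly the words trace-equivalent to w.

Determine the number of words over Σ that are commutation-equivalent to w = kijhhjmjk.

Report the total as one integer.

0(k) covers ∅
1(i) covers 0:k
2(j) covers 1:i
3(h) covers ∅
4(h) covers 3:h
5(j) covers 2:j
6(m) covers 5:j
7(j) covers 6:m
8(k) covers 7:j
floor of heap: 0:k, 3:h
completions by unplaced set U, small U first (add the entries for U minus each lowest piece of U):
  |U|=1: {4}:1  {8}:1
  |U|=2: {3,4}:1  {4,8}:2  {7,8}:1
  |U|=3: {3,4,8}:3  {4,7,8}:3  {6,7,8}:1
  |U|=4: {3,4,7,8}:6  {4,6,7,8}:4  {5,6,7,8}:1
  |U|=5: {2,5,6,7,8}:1  {3,4,6,7,8}:10  {4,5,6,7,8}:5
  |U|=6: {1,2,5,6,7,8}:1  {2,4,5,6,7,8}:6  {3,4,5,6,7,8}:15
  |U|=7: {0,1,2,5,6,7,8}:1  {1,2,4,5,6,7,8}:7  {2,3,4,5,6,7,8}:21
  start at 0(k): 28
  start at 3(h): 8
sum over floor = 36

36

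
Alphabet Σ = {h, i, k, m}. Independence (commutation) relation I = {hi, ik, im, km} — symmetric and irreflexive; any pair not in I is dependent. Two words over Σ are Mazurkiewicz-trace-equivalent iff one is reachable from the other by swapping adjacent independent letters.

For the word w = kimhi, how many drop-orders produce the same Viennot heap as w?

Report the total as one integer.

0(k) covers ∅
1(i) covers ∅
2(m) covers ∅
3(h) covers 0:k, 2:m
4(i) covers 1:i
floor of heap: 0:k, 1:i, 2:m
completions by unplaced set U, small U first (add the entries for U minus each lowest piece of U):
  |U|=1: {3}:1  {4}:1
  |U|=2: {0,3}:1  {1,4}:1  {2,3}:1  {3,4}:2
  |U|=3: {0,2,3}:2  {0,3,4}:3  {1,3,4}:3  {2,3,4}:3
  start at 0(k): 6
  start at 1(i): 8
  start at 2(m): 6
sum over floor = 20

20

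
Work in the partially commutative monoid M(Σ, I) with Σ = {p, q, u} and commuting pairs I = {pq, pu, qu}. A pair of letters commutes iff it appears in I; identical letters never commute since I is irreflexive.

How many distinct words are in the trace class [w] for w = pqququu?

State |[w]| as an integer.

0(p) covers ∅
1(q) covers ∅
2(q) covers 1:q
3(u) covers ∅
4(q) covers 2:q
5(u) covers 3:u
6(u) covers 5:u
floor of heap: 0:p, 1:q, 3:u
completions by unplaced set U, small U first (add the entries for U minus each lowest piece of U):
  |U|=1: {0}:1  {4}:1  {6}:1
  |U|=2: {0,4}:2  {0,6}:2  {2,4}:1  {4,6}:2  {5,6}:1
  |U|=3: {0,2,4}:3  {0,4,6}:6  {0,5,6}:3  {1,2,4}:1  {2,4,6}:3  {3,5,6}:1  {4,5,6}:3
  |U|=4: {0,1,2,4}:4  {0,2,4,6}:12  {0,3,5,6}:4  {0,4,5,6}:12  {1,2,4,6}:4  {2,4,5,6}:6  {3,4,5,6}:4
  |U|=5: {0,1,2,4,6}:20  {0,2,4,5,6}:30  {0,3,4,5,6}:20  {1,2,4,5,6}:10  {2,3,4,5,6}:10
  start at 0(p): 20
  start at 1(q): 60
  start at 3(u): 60
sum over floor = 140

140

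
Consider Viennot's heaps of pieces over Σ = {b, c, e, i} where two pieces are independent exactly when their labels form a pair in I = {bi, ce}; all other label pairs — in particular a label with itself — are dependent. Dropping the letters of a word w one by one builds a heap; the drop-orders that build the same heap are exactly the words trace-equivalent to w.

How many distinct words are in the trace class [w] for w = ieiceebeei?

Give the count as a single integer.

#0=i has no predecessor
#1=e depends on [0:i]
#2=i depends on [1:e]
#3=c depends on [2:i]
#4=e depends on [2:i]
#5=e depends on [4:e]
#6=b depends on [3:c, 5:e]
#7=e depends on [6:b]
#8=e depends on [7:e]
#9=i depends on [8:e]
sources: [0:i]
N(rest) = Σ N(rest − s) over sources s of rest; N(one piece) = 1:
  size 1 → [9]=1
  size 2 → [8,9]=1
  size 3 → [7,8,9]=1
  size 4 → [6,7,8,9]=1
  size 5 → [3,6,7,8,9]=1  [5,6,7,8,9]=1
  size 6 → [3,5,6,7,8,9]=2  [4,5,6,7,8,9]=1
  size 7 → [3,4,5,6,7,8,9]=3
  size 8 → [2,3,4,5,6,7,8,9]=3
  first=0(i) contributes 3

3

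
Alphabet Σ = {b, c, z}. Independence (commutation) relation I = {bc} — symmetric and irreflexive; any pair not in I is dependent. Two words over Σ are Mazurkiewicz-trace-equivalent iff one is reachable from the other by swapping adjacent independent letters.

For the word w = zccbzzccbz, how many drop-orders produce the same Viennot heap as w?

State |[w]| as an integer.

9

0(z) covers ∅
1(c) covers 0:z
2(c) covers 1:c
3(b) covers 0:z
4(z) covers 2:c, 3:b
5(z) covers 4:z
6(c) covers 5:z
7(c) covers 6:c
8(b) covers 5:z
9(z) covers 7:c, 8:b
floor of heap: 0:z
completions by unplaced set U, small U first (add the entries for U minus each lowest piece of U):
  |U|=1: {9}:1
  |U|=2: {7,9}:1  {8,9}:1
  |U|=3: {6,7,9}:1  {7,8,9}:2
  |U|=4: {6,7,8,9}:3
  |U|=5: {5,6,7,8,9}:3
  |U|=6: {4,5,6,7,8,9}:3
  |U|=7: {2,4,5,6,7,8,9}:3  {3,4,5,6,7,8,9}:3
  |U|=8: {1,2,4,5,6,7,8,9}:3  {2,3,4,5,6,7,8,9}:6
  start at 0(z): 9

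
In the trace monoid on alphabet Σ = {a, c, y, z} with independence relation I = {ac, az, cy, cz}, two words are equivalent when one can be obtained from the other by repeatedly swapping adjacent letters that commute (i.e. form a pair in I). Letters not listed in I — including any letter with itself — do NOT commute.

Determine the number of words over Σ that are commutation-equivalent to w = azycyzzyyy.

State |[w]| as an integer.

piece 0:a — minimal
piece 1:z — minimal
piece 2:y rests on {0:a, 1:z}
piece 3:c — minimal
piece 4:y rests on {2:y}
piece 5:z rests on {4:y}
piece 6:z rests on {5:z}
piece 7:y rests on {6:z}
piece 8:y rests on {7:y}
piece 9:y rests on {8:y}
minimal pieces: {0:a, 1:z, 3:c}
ways to finish when only these pieces remain (= sum over removing one remaining piece with nothing left below it):
  1 left: {3}→1  {9}→1
  2 left: {3,9}→2  {8,9}→1
  3 left: {3,8,9}→3  {7,8,9}→1
  4 left: {3,7,8,9}→4  {6,7,8,9}→1
  5 left: {3,6,7,8,9}→5  {5,6,7,8,9}→1
  6 left: {3,5,6,7,8,9}→6  {4,5,6,7,8,9}→1
  7 left: {2,4,5,6,7,8,9}→1  {3,4,5,6,7,8,9}→7
  8 left: {0,2,4,5,6,7,8,9}→1  {1,2,4,5,6,7,8,9}→1  {2,3,4,5,6,7,8,9}→8
  placing 0:a first → 9 extensions
  placing 1:z first → 9 extensions
  placing 3:c first → 2 extensions
total linear extensions = 20

20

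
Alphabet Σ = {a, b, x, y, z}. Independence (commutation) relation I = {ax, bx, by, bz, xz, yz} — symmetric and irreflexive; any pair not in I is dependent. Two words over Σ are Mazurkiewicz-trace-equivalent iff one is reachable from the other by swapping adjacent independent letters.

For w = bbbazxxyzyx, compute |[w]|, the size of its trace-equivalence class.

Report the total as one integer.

drop 0:b onto floor
drop 1:b onto {0:b}
drop 2:b onto {1:b}
drop 3:a onto {2:b}
drop 4:z onto {3:a}
drop 5:x onto floor
drop 6:x onto {5:x}
drop 7:y onto {3:a, 6:x}
drop 8:z onto {4:z}
drop 9:y onto {7:y}
drop 10:x onto {9:y}
ground layer = {0:b, 5:x}
drop-orders for the pieces not yet dropped (sum over which currently-grounded one goes next):
  1 to go: {8} 1  {10} 1
  2 to go: {4,8} 1  {8,10} 2  {9,10} 1
  3 to go: {4,8,10} 3  {7,9,10} 1  {8,9,10} 3
  4 to go: {4,8,9,10} 6  {6,7,9,10} 1  {7,8,9,10} 4
  5 to go: {4,7,8,9,10} 10  {5,6,7,9,10} 1  {6,7,8,9,10} 5
  6 to go: {3,4,7,8,9,10} 10  {4,6,7,8,9,10} 15  {5,6,7,8,9,10} 6
  7 to go: {2,3,4,7,8,9,10} 10  {3,4,6,7,8,9,10} 25  {4,5,6,7,8,9,10} 21
  8 to go: {1,2,3,4,7,8,9,10} 10  {2,3,4,6,7,8,9,10} 35  {3,4,5,6,7,8,9,10} 46
  9 to go: {0,1,2,3,4,7,8,9,10} 10  {1,2,3,4,6,7,8,9,10} 45  {2,3,4,5,6,7,8,9,10} 81
  if 0:b drops first: 126 orders
  if 5:x drops first: 55 orders
heap linearizations: 181

181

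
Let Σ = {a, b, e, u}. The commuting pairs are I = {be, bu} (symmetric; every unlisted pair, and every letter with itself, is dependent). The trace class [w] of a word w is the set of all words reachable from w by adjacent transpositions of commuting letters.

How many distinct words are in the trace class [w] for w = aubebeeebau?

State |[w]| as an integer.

#0=a has no predecessor
#1=u depends on [0:a]
#2=b depends on [0:a]
#3=e depends on [1:u]
#4=b depends on [2:b]
#5=e depends on [3:e]
#6=e depends on [5:e]
#7=e depends on [6:e]
#8=b depends on [4:b]
#9=a depends on [7:e, 8:b]
#10=u depends on [9:a]
sources: [0:a]
N(rest) = Σ N(rest − s) over sources s of rest; N(one piece) = 1:
  size 1 → [10]=1
  size 2 → [9,10]=1
  size 3 → [7,9,10]=1  [8,9,10]=1
  size 4 → [4,8,9,10]=1  [6,7,9,10]=1  [7,8,9,10]=2
  size 5 → [2,4,8,9,10]=1  [4,7,8,9,10]=3  [5,6,7,9,10]=1  [6,7,8,9,10]=3
  size 6 → [2,4,7,8,9,10]=4  [3,5,6,7,9,10]=1  [4,6,7,8,9,10]=6  [5,6,7,8,9,10]=4
  size 7 → [1,3,5,6,7,9,10]=1  [2,4,6,7,8,9,10]=10  [3,5,6,7,8,9,10]=5  [4,5,6,7,8,9,10]=10
  size 8 → [1,3,5,6,7,8,9,10]=6  [2,4,5,6,7,8,9,10]=20  [3,4,5,6,7,8,9,10]=15
  size 9 → [1,3,4,5,6,7,8,9,10]=21  [2,3,4,5,6,7,8,9,10]=35
  first=0(a) contributes 56

56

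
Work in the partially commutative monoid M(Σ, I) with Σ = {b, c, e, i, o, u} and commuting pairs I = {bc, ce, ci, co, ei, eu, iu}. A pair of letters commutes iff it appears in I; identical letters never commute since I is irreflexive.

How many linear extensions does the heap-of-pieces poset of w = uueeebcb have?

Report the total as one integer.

40

piece 0:u — minimal
piece 1:u rests on {0:u}
piece 2:e — minimal
piece 3:e rests on {2:e}
piece 4:e rests on {3:e}
piece 5:b rests on {1:u, 4:e}
piece 6:c rests on {1:u}
piece 7:b rests on {5:b}
minimal pieces: {0:u, 2:e}
ways to finish when only these pieces remain (= sum over removing one remaining piece with nothing left below it):
  1 left: {6}→1  {7}→1
  2 left: {5,7}→1  {6,7}→2
  3 left: {4,5,7}→1  {5,6,7}→3
  4 left: {1,5,6,7}→3  {3,4,5,7}→1  {4,5,6,7}→4
  5 left: {0,1,5,6,7}→3  {1,4,5,6,7}→7  {2,3,4,5,7}→1  {3,4,5,6,7}→5
  6 left: {0,1,4,5,6,7}→10  {1,3,4,5,6,7}→12  {2,3,4,5,6,7}→6
  placing 0:u first → 18 extensions
  placing 2:e first → 22 extensions
total linear extensions = 40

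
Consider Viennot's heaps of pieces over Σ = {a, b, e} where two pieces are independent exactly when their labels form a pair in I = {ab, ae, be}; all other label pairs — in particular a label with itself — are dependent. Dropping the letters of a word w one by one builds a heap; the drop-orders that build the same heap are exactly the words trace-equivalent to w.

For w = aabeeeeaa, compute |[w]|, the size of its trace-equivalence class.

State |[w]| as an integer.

0(a) covers ∅
1(a) covers 0:a
2(b) covers ∅
3(e) covers ∅
4(e) covers 3:e
5(e) covers 4:e
6(e) covers 5:e
7(a) covers 1:a
8(a) covers 7:a
floor of heap: 0:a, 2:b, 3:e
completions by unplaced set U, small U first (add the entries for U minus each lowest piece of U):
  |U|=1: {2}:1  {6}:1  {8}:1
  |U|=2: {2,6}:2  {2,8}:2  {5,6}:1  {6,8}:2  {7,8}:1
  |U|=3: {1,7,8}:1  {2,5,6}:3  {2,6,8}:6  {2,7,8}:3  {4,5,6}:1  {5,6,8}:3  {6,7,8}:3
  |U|=4: {0,1,7,8}:1  {1,2,7,8}:4  {1,6,7,8}:4  {2,4,5,6}:4  {2,5,6,8}:12  {2,6,7,8}:12  {3,4,5,6}:1  {4,5,6,8}:4  {5,6,7,8}:6
  |U|=5: {0,1,2,7,8}:5  {0,1,6,7,8}:5  {1,2,6,7,8}:20  {1,5,6,7,8}:10  {2,3,4,5,6}:5  {2,4,5,6,8}:20  {2,5,6,7,8}:30  {3,4,5,6,8}:5  {4,5,6,7,8}:10
  |U|=6: {0,1,2,6,7,8}:30  {0,1,5,6,7,8}:15  {1,2,5,6,7,8}:60  {1,4,5,6,7,8}:20  {2,3,4,5,6,8}:30  {2,4,5,6,7,8}:60  {3,4,5,6,7,8}:15
  |U|=7: {0,1,2,5,6,7,8}:105  {0,1,4,5,6,7,8}:35  {1,2,4,5,6,7,8}:140  {1,3,4,5,6,7,8}:35  {2,3,4,5,6,7,8}:105
  start at 0(a): 280
  start at 2(b): 70
  start at 3(e): 280
sum over floor = 630

630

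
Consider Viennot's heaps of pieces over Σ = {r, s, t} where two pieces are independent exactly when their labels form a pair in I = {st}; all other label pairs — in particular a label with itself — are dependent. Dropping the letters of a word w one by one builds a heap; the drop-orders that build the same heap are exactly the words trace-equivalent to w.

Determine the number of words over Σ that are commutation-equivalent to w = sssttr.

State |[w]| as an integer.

10

0(s) covers ∅
1(s) covers 0:s
2(s) covers 1:s
3(t) covers ∅
4(t) covers 3:t
5(r) covers 2:s, 4:t
floor of heap: 0:s, 3:t
completions by unplaced set U, small U first (add the entries for U minus each lowest piece of U):
  |U|=1: {5}:1
  |U|=2: {2,5}:1  {4,5}:1
  |U|=3: {1,2,5}:1  {2,4,5}:2  {3,4,5}:1
  |U|=4: {0,1,2,5}:1  {1,2,4,5}:3  {2,3,4,5}:3
  start at 0(s): 6
  start at 3(t): 4
sum over floor = 10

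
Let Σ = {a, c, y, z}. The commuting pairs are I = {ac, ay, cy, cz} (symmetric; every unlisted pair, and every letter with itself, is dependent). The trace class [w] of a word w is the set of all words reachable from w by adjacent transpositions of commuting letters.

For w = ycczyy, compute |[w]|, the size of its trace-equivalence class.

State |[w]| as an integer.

15

piece 0:y — minimal
piece 1:c — minimal
piece 2:c rests on {1:c}
piece 3:z rests on {0:y}
piece 4:y rests on {3:z}
piece 5:y rests on {4:y}
minimal pieces: {0:y, 1:c}
ways to finish when only these pieces remain (= sum over removing one remaining piece with nothing left below it):
  1 left: {2}→1  {5}→1
  2 left: {1,2}→1  {2,5}→2  {4,5}→1
  3 left: {1,2,5}→3  {2,4,5}→3  {3,4,5}→1
  4 left: {0,3,4,5}→1  {1,2,4,5}→6  {2,3,4,5}→4
  placing 0:y first → 10 extensions
  placing 1:c first → 5 extensions
total linear extensions = 15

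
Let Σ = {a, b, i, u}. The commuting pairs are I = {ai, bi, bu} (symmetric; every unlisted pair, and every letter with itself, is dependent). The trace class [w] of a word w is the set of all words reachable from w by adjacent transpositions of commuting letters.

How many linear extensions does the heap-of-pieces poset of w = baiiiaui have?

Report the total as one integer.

0(b) covers ∅
1(a) covers 0:b
2(i) covers ∅
3(i) covers 2:i
4(i) covers 3:i
5(a) covers 1:a
6(u) covers 4:i, 5:a
7(i) covers 6:u
floor of heap: 0:b, 2:i
completions by unplaced set U, small U first (add the entries for U minus each lowest piece of U):
  |U|=1: {7}:1
  |U|=2: {6,7}:1
  |U|=3: {4,6,7}:1  {5,6,7}:1
  |U|=4: {1,5,6,7}:1  {3,4,6,7}:1  {4,5,6,7}:2
  |U|=5: {0,1,5,6,7}:1  {1,4,5,6,7}:3  {2,3,4,6,7}:1  {3,4,5,6,7}:3
  |U|=6: {0,1,4,5,6,7}:4  {1,3,4,5,6,7}:6  {2,3,4,5,6,7}:4
  start at 0(b): 10
  start at 2(i): 10
sum over floor = 20

20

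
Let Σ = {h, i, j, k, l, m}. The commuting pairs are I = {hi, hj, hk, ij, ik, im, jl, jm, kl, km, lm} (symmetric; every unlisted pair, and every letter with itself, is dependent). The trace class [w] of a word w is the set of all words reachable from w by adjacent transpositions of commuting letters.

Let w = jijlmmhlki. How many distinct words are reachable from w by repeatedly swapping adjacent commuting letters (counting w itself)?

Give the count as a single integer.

720

0(j) covers ∅
1(i) covers ∅
2(j) covers 0:j
3(l) covers 1:i
4(m) covers ∅
5(m) covers 4:m
6(h) covers 3:l, 5:m
7(l) covers 6:h
8(k) covers 2:j
9(i) covers 7:l
floor of heap: 0:j, 1:i, 4:m
completions by unplaced set U, small U first (add the entries for U minus each lowest piece of U):
  |U|=1: {8}:1  {9}:1
  |U|=2: {2,8}:1  {7,9}:1  {8,9}:2
  |U|=3: {0,2,8}:1  {2,8,9}:3  {6,7,9}:1  {7,8,9}:3
  |U|=4: {0,2,8,9}:4  {2,7,8,9}:6  {3,6,7,9}:1  {5,6,7,9}:1  {6,7,8,9}:4
  |U|=5: {0,2,7,8,9}:10  {1,3,6,7,9}:1  {2,6,7,8,9}:10  {3,5,6,7,9}:2  {3,6,7,8,9}:5  {4,5,6,7,9}:1  {5,6,7,8,9}:5
  |U|=6: {0,2,6,7,8,9}:20  {1,3,5,6,7,9}:3  {1,3,6,7,8,9}:6  {2,3,6,7,8,9}:15  {2,5,6,7,8,9}:15  {3,4,5,6,7,9}:3  {3,5,6,7,8,9}:12  {4,5,6,7,8,9}:6
  |U|=7: {0,2,3,6,7,8,9}:35  {0,2,5,6,7,8,9}:35  {1,2,3,6,7,8,9}:21  {1,3,4,5,6,7,9}:6  {1,3,5,6,7,8,9}:21  {2,3,5,6,7,8,9}:42  {2,4,5,6,7,8,9}:21  {3,4,5,6,7,8,9}:21
  |U|=8: {0,1,2,3,6,7,8,9}:56  {0,2,3,5,6,7,8,9}:112  {0,2,4,5,6,7,8,9}:56  {1,2,3,5,6,7,8,9}:84  {1,3,4,5,6,7,8,9}:48  {2,3,4,5,6,7,8,9}:84
  start at 0(j): 216
  start at 1(i): 252
  start at 4(m): 252
sum over floor = 720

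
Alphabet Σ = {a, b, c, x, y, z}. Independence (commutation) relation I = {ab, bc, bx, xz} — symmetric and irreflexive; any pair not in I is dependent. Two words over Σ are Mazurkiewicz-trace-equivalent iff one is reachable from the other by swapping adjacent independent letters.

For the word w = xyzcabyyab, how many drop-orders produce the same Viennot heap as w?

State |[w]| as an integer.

6

drop 0:x onto floor
drop 1:y onto {0:x}
drop 2:z onto {1:y}
drop 3:c onto {2:z}
drop 4:a onto {3:c}
drop 5:b onto {2:z}
drop 6:y onto {4:a, 5:b}
drop 7:y onto {6:y}
drop 8:a onto {7:y}
drop 9:b onto {7:y}
ground layer = {0:x}
drop-orders for the pieces not yet dropped (sum over which currently-grounded one goes next):
  1 to go: {8} 1  {9} 1
  2 to go: {8,9} 2
  3 to go: {7,8,9} 2
  4 to go: {6,7,8,9} 2
  5 to go: {4,6,7,8,9} 2  {5,6,7,8,9} 2
  6 to go: {3,4,6,7,8,9} 2  {4,5,6,7,8,9} 4
  7 to go: {3,4,5,6,7,8,9} 6
  8 to go: {2,3,4,5,6,7,8,9} 6
  if 0:x drops first: 6 orders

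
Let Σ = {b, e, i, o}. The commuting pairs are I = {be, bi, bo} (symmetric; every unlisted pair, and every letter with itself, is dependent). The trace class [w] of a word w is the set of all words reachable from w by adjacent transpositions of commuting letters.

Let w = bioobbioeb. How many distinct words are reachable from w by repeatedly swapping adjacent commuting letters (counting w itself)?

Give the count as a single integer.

210

0(b) covers ∅
1(i) covers ∅
2(o) covers 1:i
3(o) covers 2:o
4(b) covers 0:b
5(b) covers 4:b
6(i) covers 3:o
7(o) covers 6:i
8(e) covers 7:o
9(b) covers 5:b
floor of heap: 0:b, 1:i
completions by unplaced set U, small U first (add the entries for U minus each lowest piece of U):
  |U|=1: {8}:1  {9}:1
  |U|=2: {5,9}:1  {7,8}:1  {8,9}:2
  |U|=3: {4,5,9}:1  {5,8,9}:3  {6,7,8}:1  {7,8,9}:3
  |U|=4: {0,4,5,9}:1  {3,6,7,8}:1  {4,5,8,9}:4  {5,7,8,9}:6  {6,7,8,9}:4
  |U|=5: {0,4,5,8,9}:5  {2,3,6,7,8}:1  {3,6,7,8,9}:5  {4,5,7,8,9}:10  {5,6,7,8,9}:10
  |U|=6: {0,4,5,7,8,9}:15  {1,2,3,6,7,8}:1  {2,3,6,7,8,9}:6  {3,5,6,7,8,9}:15  {4,5,6,7,8,9}:20
  |U|=7: {0,4,5,6,7,8,9}:35  {1,2,3,6,7,8,9}:7  {2,3,5,6,7,8,9}:21  {3,4,5,6,7,8,9}:35
  |U|=8: {0,3,4,5,6,7,8,9}:70  {1,2,3,5,6,7,8,9}:28  {2,3,4,5,6,7,8,9}:56
  start at 0(b): 84
  start at 1(i): 126
sum over floor = 210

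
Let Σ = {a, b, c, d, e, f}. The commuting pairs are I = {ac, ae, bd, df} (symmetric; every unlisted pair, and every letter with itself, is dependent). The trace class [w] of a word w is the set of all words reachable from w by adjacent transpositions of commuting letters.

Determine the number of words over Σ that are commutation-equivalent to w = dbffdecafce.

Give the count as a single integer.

0(d) covers ∅
1(b) covers ∅
2(f) covers 1:b
3(f) covers 2:f
4(d) covers 0:d
5(e) covers 3:f, 4:d
6(c) covers 5:e
7(a) covers 3:f, 4:d
8(f) covers 6:c, 7:a
9(c) covers 8:f
10(e) covers 9:c
floor of heap: 0:d, 1:b
completions by unplaced set U, small U first (add the entries for U minus each lowest piece of U):
  |U|=1: {10}:1
  |U|=2: {9,10}:1
  |U|=3: {8,9,10}:1
  |U|=4: {6,8,9,10}:1  {7,8,9,10}:1
  |U|=5: {5,6,8,9,10}:1  {6,7,8,9,10}:2
  |U|=6: {5,6,7,8,9,10}:3
  |U|=7: {3,5,6,7,8,9,10}:3  {4,5,6,7,8,9,10}:3
  |U|=8: {0,4,5,6,7,8,9,10}:3  {2,3,5,6,7,8,9,10}:3  {3,4,5,6,7,8,9,10}:6
  |U|=9: {0,3,4,5,6,7,8,9,10}:9  {1,2,3,5,6,7,8,9,10}:3  {2,3,4,5,6,7,8,9,10}:9
  start at 0(d): 12
  start at 1(b): 18
sum over floor = 30

30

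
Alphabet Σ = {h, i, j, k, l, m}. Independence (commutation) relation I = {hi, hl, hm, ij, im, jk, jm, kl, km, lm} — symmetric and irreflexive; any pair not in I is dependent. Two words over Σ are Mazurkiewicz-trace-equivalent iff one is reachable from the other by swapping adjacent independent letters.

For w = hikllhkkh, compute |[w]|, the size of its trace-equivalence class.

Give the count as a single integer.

0(h) covers ∅
1(i) covers ∅
2(k) covers 0:h, 1:i
3(l) covers 1:i
4(l) covers 3:l
5(h) covers 2:k
6(k) covers 5:h
7(k) covers 6:k
8(h) covers 7:k
floor of heap: 0:h, 1:i
completions by unplaced set U, small U first (add the entries for U minus each lowest piece of U):
  |U|=1: {4}:1  {8}:1
  |U|=2: {3,4}:1  {4,8}:2  {7,8}:1
  |U|=3: {3,4,8}:3  {4,7,8}:3  {6,7,8}:1
  |U|=4: {3,4,7,8}:6  {4,6,7,8}:4  {5,6,7,8}:1
  |U|=5: {2,5,6,7,8}:1  {3,4,6,7,8}:10  {4,5,6,7,8}:5
  |U|=6: {0,2,5,6,7,8}:1  {2,4,5,6,7,8}:6  {3,4,5,6,7,8}:15
  |U|=7: {0,2,4,5,6,7,8}:7  {2,3,4,5,6,7,8}:21
  start at 0(h): 21
  start at 1(i): 28
sum over floor = 49

49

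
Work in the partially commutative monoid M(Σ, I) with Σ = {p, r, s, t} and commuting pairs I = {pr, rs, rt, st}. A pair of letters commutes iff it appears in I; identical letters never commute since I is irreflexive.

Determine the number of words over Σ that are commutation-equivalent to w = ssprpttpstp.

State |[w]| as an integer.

22

drop 0:s onto floor
drop 1:s onto {0:s}
drop 2:p onto {1:s}
drop 3:r onto floor
drop 4:p onto {2:p}
drop 5:t onto {4:p}
drop 6:t onto {5:t}
drop 7:p onto {6:t}
drop 8:s onto {7:p}
drop 9:t onto {7:p}
drop 10:p onto {8:s, 9:t}
ground layer = {0:s, 3:r}
drop-orders for the pieces not yet dropped (sum over which currently-grounded one goes next):
  1 to go: {3} 1  {10} 1
  2 to go: {3,10} 2  {8,10} 1  {9,10} 1
  3 to go: {3,8,10} 3  {3,9,10} 3  {8,9,10} 2
  4 to go: {3,8,9,10} 8  {7,8,9,10} 2
  5 to go: {3,7,8,9,10} 10  {6,7,8,9,10} 2
  6 to go: {3,6,7,8,9,10} 12  {5,6,7,8,9,10} 2
  7 to go: {3,5,6,7,8,9,10} 14  {4,5,6,7,8,9,10} 2
  8 to go: {2,4,5,6,7,8,9,10} 2  {3,4,5,6,7,8,9,10} 16
  9 to go: {1,2,4,5,6,7,8,9,10} 2  {2,3,4,5,6,7,8,9,10} 18
  if 0:s drops first: 20 orders
  if 3:r drops first: 2 orders
heap linearizations: 22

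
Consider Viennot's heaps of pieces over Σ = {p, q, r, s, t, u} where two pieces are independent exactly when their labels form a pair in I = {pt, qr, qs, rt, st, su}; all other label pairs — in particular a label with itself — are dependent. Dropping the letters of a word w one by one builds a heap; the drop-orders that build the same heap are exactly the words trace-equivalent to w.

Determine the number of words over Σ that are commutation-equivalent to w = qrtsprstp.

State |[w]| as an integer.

0(q) covers ∅
1(r) covers ∅
2(t) covers 0:q
3(s) covers 1:r
4(p) covers 0:q, 3:s
5(r) covers 4:p
6(s) covers 5:r
7(t) covers 2:t
8(p) covers 6:s
floor of heap: 0:q, 1:r
completions by unplaced set U, small U first (add the entries for U minus each lowest piece of U):
  |U|=1: {7}:1  {8}:1
  |U|=2: {2,7}:1  {6,8}:1  {7,8}:2
  |U|=3: {2,7,8}:3  {5,6,8}:1  {6,7,8}:3
  |U|=4: {2,6,7,8}:6  {4,5,6,8}:1  {5,6,7,8}:4
  |U|=5: {2,5,6,7,8}:10  {3,4,5,6,8}:1  {4,5,6,7,8}:5
  |U|=6: {1,3,4,5,6,8}:1  {2,4,5,6,7,8}:15  {3,4,5,6,7,8}:6
  |U|=7: {0,2,4,5,6,7,8}:15  {1,3,4,5,6,7,8}:7  {2,3,4,5,6,7,8}:21
  start at 0(q): 28
  start at 1(r): 36
sum over floor = 64

64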